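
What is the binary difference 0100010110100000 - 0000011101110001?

Method 1 - Direct subtraction (column by column from the right: bit − bit − borrow-in; if negative, add 2 and borrow 1 from the next column):
borrow: 0111110011111110
        0100010110100000
-       0000011101110001
------------------------
        0011111000101111

Method 2 - Add two's complement:
Two's complement of 0000011101110001: invert → 1111100010001110, add 1 → 1111100010001111
  0100010110100000
+ 1111100010001111
------------------
 10011111000101111  (end carry out of the top bit = 1)
Discarding the end carry: 0011111000101111
Decimal check:
  0100010110100000 = 16384 + 1024 + 256 + 128 + 32 = 17824
  0000011101110001 = 1024 + 512 + 256 + 64 + 32 + 16 + 1 = 1905
  17824 - 1905 = 15919, and 0011111000101111 = 8192 + 4096 + 2048 + 1024 + 512 + 32 + 8 + 4 + 2 + 1 = 15919 ✓



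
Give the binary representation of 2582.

Using repeated division by 2:
2582 ÷ 2 = 1291 remainder 0
1291 ÷ 2 = 645 remainder 1
645 ÷ 2 = 322 remainder 1
322 ÷ 2 = 161 remainder 0
161 ÷ 2 = 80 remainder 1
80 ÷ 2 = 40 remainder 0
40 ÷ 2 = 20 remainder 0
20 ÷ 2 = 10 remainder 0
10 ÷ 2 = 5 remainder 0
5 ÷ 2 = 2 remainder 1
2 ÷ 2 = 1 remainder 0
1 ÷ 2 = 0 remainder 1
Reading remainders bottom to top: 101000010110



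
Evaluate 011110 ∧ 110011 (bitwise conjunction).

AND: 1 only when both bits are 1
  011110
& 110011
--------
  010010
Decimal: 30 & 51 = 18



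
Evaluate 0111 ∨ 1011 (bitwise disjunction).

OR: 1 when either bit is 1
  0111
| 1011
------
  1111
Decimal: 7 | 11 = 15



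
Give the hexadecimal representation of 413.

Using repeated division by 16 (digits 10–15 are A–F):
413 ÷ 16 = 25 remainder 13 (D)
25 ÷ 16 = 1 remainder 9
1 ÷ 16 = 0 remainder 1
Reading remainders bottom to top: 19D



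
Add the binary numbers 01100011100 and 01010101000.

Add column by column from the right: bit + bit + carry-in; write the sum mod 2, carry 1 when the sum is 2 or 3.
carry:  10001110000
        01100011100
+       01010101000
-------------------
       010111000100
(the carry out of the leftmost column, 0, becomes the leading bit)
Decimal check:
  01100011100 = 512 + 256 + 16 + 8 + 4 = 796
  01010101000 = 512 + 128 + 32 + 8 = 680
  796 + 680 = 1476, and 010111000100 = 1024 + 256 + 128 + 64 + 4 = 1476 ✓



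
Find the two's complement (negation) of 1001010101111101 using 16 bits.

Original (sign bit 1, negative): 1001010101111101
Step 1 - Invert all bits: 0110101010000010
Step 2 - Add 1: 0110101010000011
Verification: 1001010101111101 + 0110101010000011 = 10000000000000000; discarding the end carry (carry out of the top bit) leaves the 16-bit value 0000000000000000, as required for x + (-x)



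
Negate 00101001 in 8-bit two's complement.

Original: 00101001
Step 1 - Invert all bits: 11010110
Step 2 - Add 1: 11010111
Verification: 00101001 + 11010111 = 100000000; discarding the end carry (carry out of the top bit) leaves the 8-bit value 00000000, as required for x + (-x)



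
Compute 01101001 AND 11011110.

AND: 1 only when both bits are 1
  01101001
& 11011110
----------
  01001000
Decimal: 105 & 222 = 72



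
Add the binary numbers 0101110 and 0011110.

Add column by column from the right: bit + bit + carry-in; write the sum mod 2, carry 1 when the sum is 2 or 3.
carry:  1111100
        0101110
+       0011110
---------------
       01001100
(the carry out of the leftmost column, 0, becomes the leading bit)
Decimal check:
  0101110 = 32 + 8 + 4 + 2 = 46
  0011110 = 16 + 8 + 4 + 2 = 30
  46 + 30 = 76, and 01001100 = 64 + 8 + 4 = 76 ✓



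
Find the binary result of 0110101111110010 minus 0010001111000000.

Method 1 - Direct subtraction (column by column from the right: bit − bit − borrow-in; if negative, add 2 and borrow 1 from the next column):
borrow: 0000000000000000
        0110101111110010
-       0010001111000000
------------------------
        0100100000110010

Method 2 - Add two's complement:
Two's complement of 0010001111000000: invert → 1101110000111111, add 1 → 1101110001000000
  0110101111110010
+ 1101110001000000
------------------
 10100100000110010  (end carry out of the top bit = 1)
Discarding the end carry: 0100100000110010
Decimal check:
  0110101111110010 = 16384 + 8192 + 2048 + 512 + 256 + 128 + 64 + 32 + 16 + 2 = 27634
  0010001111000000 = 8192 + 512 + 256 + 128 + 64 = 9152
  27634 - 9152 = 18482, and 0100100000110010 = 16384 + 2048 + 32 + 16 + 2 = 18482 ✓



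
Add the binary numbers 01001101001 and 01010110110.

Add column by column from the right: bit + bit + carry-in; write the sum mod 2, carry 1 when the sum is 2 or 3.
carry:  10111000000
        01001101001
+       01010110110
-------------------
       010100011111
(the carry out of the leftmost column, 0, becomes the leading bit)
Decimal check:
  01001101001 = 512 + 64 + 32 + 8 + 1 = 617
  01010110110 = 512 + 128 + 32 + 16 + 4 + 2 = 694
  617 + 694 = 1311, and 010100011111 = 1024 + 256 + 16 + 8 + 4 + 2 + 1 = 1311 ✓



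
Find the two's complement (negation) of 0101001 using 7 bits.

Original: 0101001
Step 1 - Invert all bits: 1010110
Step 2 - Add 1: 1010111
Verification: 0101001 + 1010111 = 10000000; discarding the end carry (carry out of the top bit) leaves the 7-bit value 0000000, as required for x + (-x)



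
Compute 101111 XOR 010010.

XOR: 1 when bits differ
  101111
^ 010010
--------
  111101
Decimal: 47 ^ 18 = 61



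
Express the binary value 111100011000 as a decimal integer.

Sum of powers of 2 for each 1-bit:
2^3 + 2^4 + 2^8 + 2^9 + 2^10 + 2^11
= 8 + 16 + 256 + 512 + 1024 + 2048
= 3864



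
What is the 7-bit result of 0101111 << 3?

Original: 0101111 (decimal 47)
Shift left by 3 positions
Append 3 zeros on the right and drop the 3 high bits that overflow the 7-bit width
Result: 1111000 (decimal 120)
Equivalent: 47 << 3 = 47 × 2^3 = 376, truncated to 7 bits = 120



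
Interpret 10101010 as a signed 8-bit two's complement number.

Binary: 10101010
Sign bit: 1 (negative)
Invert: 01010101
Add 1:  01010110
Magnitude: 01010110 = 64 + 16 + 4 + 2 = 86
Value: -86



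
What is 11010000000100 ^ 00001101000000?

XOR: 1 when bits differ
  11010000000100
^ 00001101000000
----------------
  11011101000100
Decimal: 13316 ^ 832 = 14148



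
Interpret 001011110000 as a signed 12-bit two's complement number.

Binary: 001011110000
Sign bit: 0 (non-negative)
Read directly as an unsigned value:
001011110000 = 512 + 128 + 64 + 32 + 16 = 752
Value: 752



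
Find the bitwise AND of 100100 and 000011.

AND: 1 only when both bits are 1
  100100
& 000011
--------
  000000
Decimal: 36 & 3 = 0



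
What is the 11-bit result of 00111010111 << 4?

Original: 00111010111 (decimal 471)
Shift left by 4 positions
Append 4 zeros on the right and drop the 4 high bits that overflow the 11-bit width
Result: 10101110000 (decimal 1392)
Equivalent: 471 << 4 = 471 × 2^4 = 7536, truncated to 11 bits = 1392



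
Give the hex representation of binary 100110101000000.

Group into 4-bit nibbles from right:
  0100 = 4
  1101 = D
  0100 = 4
  0000 = 0
Result: 4D40



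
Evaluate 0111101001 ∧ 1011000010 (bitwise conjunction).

AND: 1 only when both bits are 1
  0111101001
& 1011000010
------------
  0011000000
Decimal: 489 & 706 = 192



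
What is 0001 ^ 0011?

XOR: 1 when bits differ
  0001
^ 0011
------
  0010
Decimal: 1 ^ 3 = 2



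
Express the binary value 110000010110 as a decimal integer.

Sum of powers of 2 for each 1-bit:
2^1 + 2^2 + 2^4 + 2^10 + 2^11
= 2 + 4 + 16 + 1024 + 2048
= 3094



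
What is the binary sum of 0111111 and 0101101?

Add column by column from the right: bit + bit + carry-in; write the sum mod 2, carry 1 when the sum is 2 or 3.
carry:  1111110
        0111111
+       0101101
---------------
       01101100
(the carry out of the leftmost column, 0, becomes the leading bit)
Decimal check:
  0111111 = 32 + 16 + 8 + 4 + 2 + 1 = 63
  0101101 = 32 + 8 + 4 + 1 = 45
  63 + 45 = 108, and 01101100 = 64 + 32 + 8 + 4 = 108 ✓



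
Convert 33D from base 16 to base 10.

Expand by place value (powers of 16):
Digit values: D = 13
33D = 3 × 16^2 + 3 × 16^1 + 13 × 16^0
= 3 × 256 + 3 × 16 + 13 × 1
= 768 + 48 + 13
= 829



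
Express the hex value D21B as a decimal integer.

Expand by place value (powers of 16):
Digit values: D = 13, B = 11
D21B = 13 × 16^3 + 2 × 16^2 + 1 × 16^1 + 11 × 16^0
= 13 × 4096 + 2 × 256 + 1 × 16 + 11 × 1
= 53248 + 512 + 16 + 11
= 53787



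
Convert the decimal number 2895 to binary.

Using repeated division by 2:
2895 ÷ 2 = 1447 remainder 1
1447 ÷ 2 = 723 remainder 1
723 ÷ 2 = 361 remainder 1
361 ÷ 2 = 180 remainder 1
180 ÷ 2 = 90 remainder 0
90 ÷ 2 = 45 remainder 0
45 ÷ 2 = 22 remainder 1
22 ÷ 2 = 11 remainder 0
11 ÷ 2 = 5 remainder 1
5 ÷ 2 = 2 remainder 1
2 ÷ 2 = 1 remainder 0
1 ÷ 2 = 0 remainder 1
Reading remainders bottom to top: 101101001111



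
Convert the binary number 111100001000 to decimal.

Sum of powers of 2 for each 1-bit:
2^3 + 2^8 + 2^9 + 2^10 + 2^11
= 8 + 256 + 512 + 1024 + 2048
= 3848



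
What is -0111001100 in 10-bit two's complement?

Original: 0111001100
Step 1 - Invert all bits: 1000110011
Step 2 - Add 1: 1000110100
Verification: 0111001100 + 1000110100 = 10000000000; discarding the end carry (carry out of the top bit) leaves the 10-bit value 0000000000, as required for x + (-x)



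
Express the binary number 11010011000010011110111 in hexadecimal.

Group into 4-bit nibbles from right:
  0110 = 6
  1001 = 9
  1000 = 8
  0100 = 4
  1111 = F
  0111 = 7
Result: 6984F7



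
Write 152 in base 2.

Using repeated division by 2:
152 ÷ 2 = 76 remainder 0
76 ÷ 2 = 38 remainder 0
38 ÷ 2 = 19 remainder 0
19 ÷ 2 = 9 remainder 1
9 ÷ 2 = 4 remainder 1
4 ÷ 2 = 2 remainder 0
2 ÷ 2 = 1 remainder 0
1 ÷ 2 = 0 remainder 1
Reading remainders bottom to top: 10011000



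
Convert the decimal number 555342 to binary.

Using repeated division by 2:
555342 ÷ 2 = 277671 remainder 0
277671 ÷ 2 = 138835 remainder 1
138835 ÷ 2 = 69417 remainder 1
69417 ÷ 2 = 34708 remainder 1
34708 ÷ 2 = 17354 remainder 0
17354 ÷ 2 = 8677 remainder 0
8677 ÷ 2 = 4338 remainder 1
4338 ÷ 2 = 2169 remainder 0
2169 ÷ 2 = 1084 remainder 1
1084 ÷ 2 = 542 remainder 0
542 ÷ 2 = 271 remainder 0
271 ÷ 2 = 135 remainder 1
135 ÷ 2 = 67 remainder 1
67 ÷ 2 = 33 remainder 1
33 ÷ 2 = 16 remainder 1
16 ÷ 2 = 8 remainder 0
8 ÷ 2 = 4 remainder 0
4 ÷ 2 = 2 remainder 0
2 ÷ 2 = 1 remainder 0
1 ÷ 2 = 0 remainder 1
Reading remainders bottom to top: 10000111100101001110



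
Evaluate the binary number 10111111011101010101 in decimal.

Sum of powers of 2 for each 1-bit:
2^0 + 2^2 + 2^4 + 2^6 + 2^8 + 2^9 + 2^10 + 2^12 + 2^13 + 2^14 + 2^15 + 2^16 + 2^17 + 2^19
= 1 + 4 + 16 + 64 + 256 + 512 + 1024 + 4096 + 8192 + 16384 + 32768 + 65536 + 131072 + 524288
= 784213



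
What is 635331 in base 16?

Using repeated division by 16 (digits 10–15 are A–F):
635331 ÷ 16 = 39708 remainder 3
39708 ÷ 16 = 2481 remainder 12 (C)
2481 ÷ 16 = 155 remainder 1
155 ÷ 16 = 9 remainder 11 (B)
9 ÷ 16 = 0 remainder 9
Reading remainders bottom to top: 9B1C3



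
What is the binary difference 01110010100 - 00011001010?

Method 1 - Direct subtraction (column by column from the right: bit − bit − borrow-in; if negative, add 2 and borrow 1 from the next column):
borrow: 00110010100
        01110010100
-       00011001010
-------------------
        01011001010

Method 2 - Add two's complement:
Two's complement of 00011001010: invert → 11100110101, add 1 → 11100110110
  01110010100
+ 11100110110
-------------
 101011001010  (end carry out of the top bit = 1)
Discarding the end carry: 01011001010
Decimal check:
  01110010100 = 512 + 256 + 128 + 16 + 4 = 916
  00011001010 = 128 + 64 + 8 + 2 = 202
  916 - 202 = 714, and 01011001010 = 512 + 128 + 64 + 8 + 2 = 714 ✓



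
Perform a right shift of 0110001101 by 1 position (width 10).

Original: 0110001101 (decimal 397)
Shift right by 1 position
Drop the 1 low bit; fill with zero on the left
Result: 0011000110 (decimal 198)
Equivalent: 397 >> 1 = 397 ÷ 2^1 = 198



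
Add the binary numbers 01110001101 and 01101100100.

Add column by column from the right: bit + bit + carry-in; write the sum mod 2, carry 1 when the sum is 2 or 3.
carry:  11000011000
        01110001101
+       01101100100
-------------------
       011011110001
(the carry out of the leftmost column, 0, becomes the leading bit)
Decimal check:
  01110001101 = 512 + 256 + 128 + 8 + 4 + 1 = 909
  01101100100 = 512 + 256 + 64 + 32 + 4 = 868
  909 + 868 = 1777, and 011011110001 = 1024 + 512 + 128 + 64 + 32 + 16 + 1 = 1777 ✓



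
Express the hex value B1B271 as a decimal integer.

Expand by place value (powers of 16):
Digit values: B = 11
B1B271 = 11 × 16^5 + 1 × 16^4 + 11 × 16^3 + 2 × 16^2 + 7 × 16^1 + 1 × 16^0
= 11 × 1048576 + 1 × 65536 + 11 × 4096 + 2 × 256 + 7 × 16 + 1 × 1
= 11534336 + 65536 + 45056 + 512 + 112 + 1
= 11645553



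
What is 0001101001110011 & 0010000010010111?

AND: 1 only when both bits are 1
  0001101001110011
& 0010000010010111
------------------
  0000000000010011
Decimal: 6771 & 8343 = 19



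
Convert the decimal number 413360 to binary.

Using repeated division by 2:
413360 ÷ 2 = 206680 remainder 0
206680 ÷ 2 = 103340 remainder 0
103340 ÷ 2 = 51670 remainder 0
51670 ÷ 2 = 25835 remainder 0
25835 ÷ 2 = 12917 remainder 1
12917 ÷ 2 = 6458 remainder 1
6458 ÷ 2 = 3229 remainder 0
3229 ÷ 2 = 1614 remainder 1
1614 ÷ 2 = 807 remainder 0
807 ÷ 2 = 403 remainder 1
403 ÷ 2 = 201 remainder 1
201 ÷ 2 = 100 remainder 1
100 ÷ 2 = 50 remainder 0
50 ÷ 2 = 25 remainder 0
25 ÷ 2 = 12 remainder 1
12 ÷ 2 = 6 remainder 0
6 ÷ 2 = 3 remainder 0
3 ÷ 2 = 1 remainder 1
1 ÷ 2 = 0 remainder 1
Reading remainders bottom to top: 1100100111010110000



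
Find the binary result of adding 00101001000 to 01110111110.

Add column by column from the right: bit + bit + carry-in; write the sum mod 2, carry 1 when the sum is 2 or 3.
carry:  11111110000
        00101001000
+       01110111110
-------------------
       010100000110
(the carry out of the leftmost column, 0, becomes the leading bit)
Decimal check:
  00101001000 = 256 + 64 + 8 = 328
  01110111110 = 512 + 256 + 128 + 32 + 16 + 8 + 4 + 2 = 958
  328 + 958 = 1286, and 010100000110 = 1024 + 256 + 4 + 2 = 1286 ✓



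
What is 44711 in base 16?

Using repeated division by 16 (digits 10–15 are A–F):
44711 ÷ 16 = 2794 remainder 7
2794 ÷ 16 = 174 remainder 10 (A)
174 ÷ 16 = 10 remainder 14 (E)
10 ÷ 16 = 0 remainder 10 (A)
Reading remainders bottom to top: AEA7



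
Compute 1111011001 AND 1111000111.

AND: 1 only when both bits are 1
  1111011001
& 1111000111
------------
  1111000001
Decimal: 985 & 967 = 961



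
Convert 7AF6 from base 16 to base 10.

Expand by place value (powers of 16):
Digit values: A = 10, F = 15
7AF6 = 7 × 16^3 + 10 × 16^2 + 15 × 16^1 + 6 × 16^0
= 7 × 4096 + 10 × 256 + 15 × 16 + 6 × 1
= 28672 + 2560 + 240 + 6
= 31478



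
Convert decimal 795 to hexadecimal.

Using repeated division by 16 (digits 10–15 are A–F):
795 ÷ 16 = 49 remainder 11 (B)
49 ÷ 16 = 3 remainder 1
3 ÷ 16 = 0 remainder 3
Reading remainders bottom to top: 31B



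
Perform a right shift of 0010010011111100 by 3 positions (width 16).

Original: 0010010011111100 (decimal 9468)
Shift right by 3 positions
Drop the 3 low bits; fill with zeros on the left
Result: 0000010010011111 (decimal 1183)
Equivalent: 9468 >> 3 = 9468 ÷ 2^3 = 1183



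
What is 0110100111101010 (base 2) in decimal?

Sum of powers of 2 for each 1-bit:
2^1 + 2^3 + 2^5 + 2^6 + 2^7 + 2^8 + 2^11 + 2^13 + 2^14
= 2 + 8 + 32 + 64 + 128 + 256 + 2048 + 8192 + 16384
= 27114



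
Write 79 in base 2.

Using repeated division by 2:
79 ÷ 2 = 39 remainder 1
39 ÷ 2 = 19 remainder 1
19 ÷ 2 = 9 remainder 1
9 ÷ 2 = 4 remainder 1
4 ÷ 2 = 2 remainder 0
2 ÷ 2 = 1 remainder 0
1 ÷ 2 = 0 remainder 1
Reading remainders bottom to top: 1001111



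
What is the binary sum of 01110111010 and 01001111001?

Add column by column from the right: bit + bit + carry-in; write the sum mod 2, carry 1 when the sum is 2 or 3.
carry:  11111110000
        01110111010
+       01001111001
-------------------
       011000110011
(the carry out of the leftmost column, 0, becomes the leading bit)
Decimal check:
  01110111010 = 512 + 256 + 128 + 32 + 16 + 8 + 2 = 954
  01001111001 = 512 + 64 + 32 + 16 + 8 + 1 = 633
  954 + 633 = 1587, and 011000110011 = 1024 + 512 + 32 + 16 + 2 + 1 = 1587 ✓



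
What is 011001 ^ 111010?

XOR: 1 when bits differ
  011001
^ 111010
--------
  100011
Decimal: 25 ^ 58 = 35



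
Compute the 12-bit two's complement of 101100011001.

Original (sign bit 1, negative): 101100011001
Step 1 - Invert all bits: 010011100110
Step 2 - Add 1: 010011100111
Verification: 101100011001 + 010011100111 = 1000000000000; discarding the end carry (carry out of the top bit) leaves the 12-bit value 000000000000, as required for x + (-x)



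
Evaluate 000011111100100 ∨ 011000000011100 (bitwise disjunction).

OR: 1 when either bit is 1
  000011111100100
| 011000000011100
-----------------
  011011111111100
Decimal: 2020 | 12316 = 14332



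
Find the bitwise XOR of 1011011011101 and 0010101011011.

XOR: 1 when bits differ
  1011011011101
^ 0010101011011
---------------
  1001110000110
Decimal: 5853 ^ 1371 = 4998



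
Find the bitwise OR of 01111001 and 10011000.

OR: 1 when either bit is 1
  01111001
| 10011000
----------
  11111001
Decimal: 121 | 152 = 249



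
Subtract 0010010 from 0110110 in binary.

Method 1 - Direct subtraction (column by column from the right: bit − bit − borrow-in; if negative, add 2 and borrow 1 from the next column):
borrow: 0000000
        0110110
-       0010010
---------------
        0100100

Method 2 - Add two's complement:
Two's complement of 0010010: invert → 1101101, add 1 → 1101110
  0110110
+ 1101110
---------
 10100100  (end carry out of the top bit = 1)
Discarding the end carry: 0100100
Decimal check:
  0110110 = 32 + 16 + 4 + 2 = 54
  0010010 = 16 + 2 = 18
  54 - 18 = 36, and 0100100 = 32 + 4 = 36 ✓



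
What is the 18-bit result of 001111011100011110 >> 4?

Original: 001111011100011110 (decimal 63262)
Shift right by 4 positions
Drop the 4 low bits; fill with zeros on the left
Result: 000000111101110001 (decimal 3953)
Equivalent: 63262 >> 4 = 63262 ÷ 2^4 = 3953



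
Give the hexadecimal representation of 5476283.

Using repeated division by 16 (digits 10–15 are A–F):
5476283 ÷ 16 = 342267 remainder 11 (B)
342267 ÷ 16 = 21391 remainder 11 (B)
21391 ÷ 16 = 1336 remainder 15 (F)
1336 ÷ 16 = 83 remainder 8
83 ÷ 16 = 5 remainder 3
5 ÷ 16 = 0 remainder 5
Reading remainders bottom to top: 538FBB



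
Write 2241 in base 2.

Using repeated division by 2:
2241 ÷ 2 = 1120 remainder 1
1120 ÷ 2 = 560 remainder 0
560 ÷ 2 = 280 remainder 0
280 ÷ 2 = 140 remainder 0
140 ÷ 2 = 70 remainder 0
70 ÷ 2 = 35 remainder 0
35 ÷ 2 = 17 remainder 1
17 ÷ 2 = 8 remainder 1
8 ÷ 2 = 4 remainder 0
4 ÷ 2 = 2 remainder 0
2 ÷ 2 = 1 remainder 0
1 ÷ 2 = 0 remainder 1
Reading remainders bottom to top: 100011000001



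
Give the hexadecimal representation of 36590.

Using repeated division by 16 (digits 10–15 are A–F):
36590 ÷ 16 = 2286 remainder 14 (E)
2286 ÷ 16 = 142 remainder 14 (E)
142 ÷ 16 = 8 remainder 14 (E)
8 ÷ 16 = 0 remainder 8
Reading remainders bottom to top: 8EEE



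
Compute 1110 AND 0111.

AND: 1 only when both bits are 1
  1110
& 0111
------
  0110
Decimal: 14 & 7 = 6



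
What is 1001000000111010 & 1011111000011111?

AND: 1 only when both bits are 1
  1001000000111010
& 1011111000011111
------------------
  1001000000011010
Decimal: 36922 & 48671 = 36890



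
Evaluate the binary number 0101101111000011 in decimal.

Sum of powers of 2 for each 1-bit:
2^0 + 2^1 + 2^6 + 2^7 + 2^8 + 2^9 + 2^11 + 2^12 + 2^14
= 1 + 2 + 64 + 128 + 256 + 512 + 2048 + 4096 + 16384
= 23491



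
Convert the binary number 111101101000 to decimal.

Sum of powers of 2 for each 1-bit:
2^3 + 2^5 + 2^6 + 2^8 + 2^9 + 2^10 + 2^11
= 8 + 32 + 64 + 256 + 512 + 1024 + 2048
= 3944



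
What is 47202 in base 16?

Using repeated division by 16 (digits 10–15 are A–F):
47202 ÷ 16 = 2950 remainder 2
2950 ÷ 16 = 184 remainder 6
184 ÷ 16 = 11 remainder 8
11 ÷ 16 = 0 remainder 11 (B)
Reading remainders bottom to top: B862



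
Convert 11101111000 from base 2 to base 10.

Sum of powers of 2 for each 1-bit:
2^3 + 2^4 + 2^5 + 2^6 + 2^8 + 2^9 + 2^10
= 8 + 16 + 32 + 64 + 256 + 512 + 1024
= 1912



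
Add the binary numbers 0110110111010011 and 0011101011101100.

Add column by column from the right: bit + bit + carry-in; write the sum mod 2, carry 1 when the sum is 2 or 3.
carry:  1111111110000000
        0110110111010011
+       0011101011101100
------------------------
       01010100010111111
(the carry out of the leftmost column, 0, becomes the leading bit)
Decimal check:
  0110110111010011 = 16384 + 8192 + 2048 + 1024 + 256 + 128 + 64 + 16 + 2 + 1 = 28115
  0011101011101100 = 8192 + 4096 + 2048 + 512 + 128 + 64 + 32 + 8 + 4 = 15084
  28115 + 15084 = 43199, and 01010100010111111 = 32768 + 8192 + 2048 + 128 + 32 + 16 + 8 + 4 + 2 + 1 = 43199 ✓



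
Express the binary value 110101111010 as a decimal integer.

Sum of powers of 2 for each 1-bit:
2^1 + 2^3 + 2^4 + 2^5 + 2^6 + 2^8 + 2^10 + 2^11
= 2 + 8 + 16 + 32 + 64 + 256 + 1024 + 2048
= 3450



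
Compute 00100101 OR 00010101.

OR: 1 when either bit is 1
  00100101
| 00010101
----------
  00110101
Decimal: 37 | 21 = 53



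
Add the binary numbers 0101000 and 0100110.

Add column by column from the right: bit + bit + carry-in; write the sum mod 2, carry 1 when the sum is 2 or 3.
carry:  1000000
        0101000
+       0100110
---------------
       01001110
(the carry out of the leftmost column, 0, becomes the leading bit)
Decimal check:
  0101000 = 32 + 8 = 40
  0100110 = 32 + 4 + 2 = 38
  40 + 38 = 78, and 01001110 = 64 + 8 + 4 + 2 = 78 ✓



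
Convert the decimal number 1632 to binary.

Using repeated division by 2:
1632 ÷ 2 = 816 remainder 0
816 ÷ 2 = 408 remainder 0
408 ÷ 2 = 204 remainder 0
204 ÷ 2 = 102 remainder 0
102 ÷ 2 = 51 remainder 0
51 ÷ 2 = 25 remainder 1
25 ÷ 2 = 12 remainder 1
12 ÷ 2 = 6 remainder 0
6 ÷ 2 = 3 remainder 0
3 ÷ 2 = 1 remainder 1
1 ÷ 2 = 0 remainder 1
Reading remainders bottom to top: 11001100000



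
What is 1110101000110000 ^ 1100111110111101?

XOR: 1 when bits differ
  1110101000110000
^ 1100111110111101
------------------
  0010010110001101
Decimal: 59952 ^ 53181 = 9613



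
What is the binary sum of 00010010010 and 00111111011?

Add column by column from the right: bit + bit + carry-in; write the sum mod 2, carry 1 when the sum is 2 or 3.
carry:  01111100100
        00010010010
+       00111111011
-------------------
       001010001101
(the carry out of the leftmost column, 0, becomes the leading bit)
Decimal check:
  00010010010 = 128 + 16 + 2 = 146
  00111111011 = 256 + 128 + 64 + 32 + 16 + 8 + 2 + 1 = 507
  146 + 507 = 653, and 001010001101 = 512 + 128 + 8 + 4 + 1 = 653 ✓



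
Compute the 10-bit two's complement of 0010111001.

Original: 0010111001
Step 1 - Invert all bits: 1101000110
Step 2 - Add 1: 1101000111
Verification: 0010111001 + 1101000111 = 10000000000; discarding the end carry (carry out of the top bit) leaves the 10-bit value 0000000000, as required for x + (-x)



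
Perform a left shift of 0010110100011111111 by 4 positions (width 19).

Original: 0010110100011111111 (decimal 92415)
Shift left by 4 positions
Append 4 zeros on the right and drop the 4 high bits that overflow the 19-bit width
Result: 1101000111111110000 (decimal 430064)
Equivalent: 92415 << 4 = 92415 × 2^4 = 1478640, truncated to 19 bits = 430064



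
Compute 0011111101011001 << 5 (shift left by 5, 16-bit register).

Original: 0011111101011001 (decimal 16217)
Shift left by 5 positions
Append 5 zeros on the right and drop the 5 high bits that overflow the 16-bit width
Result: 1110101100100000 (decimal 60192)
Equivalent: 16217 << 5 = 16217 × 2^5 = 518944, truncated to 16 bits = 60192



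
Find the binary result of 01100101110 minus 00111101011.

Method 1 - Direct subtraction (column by column from the right: bit − bit − borrow-in; if negative, add 2 and borrow 1 from the next column):
borrow: 01110000110
        01100101110
-       00111101011
-------------------
        00101000011

Method 2 - Add two's complement:
Two's complement of 00111101011: invert → 11000010100, add 1 → 11000010101
  01100101110
+ 11000010101
-------------
 100101000011  (end carry out of the top bit = 1)
Discarding the end carry: 00101000011
Decimal check:
  01100101110 = 512 + 256 + 32 + 8 + 4 + 2 = 814
  00111101011 = 256 + 128 + 64 + 32 + 8 + 2 + 1 = 491
  814 - 491 = 323, and 00101000011 = 256 + 64 + 2 + 1 = 323 ✓



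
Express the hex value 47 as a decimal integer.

Expand by place value (powers of 16):
47 = 4 × 16^1 + 7 × 16^0
= 4 × 16 + 7 × 1
= 64 + 7
= 71



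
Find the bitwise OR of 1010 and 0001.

OR: 1 when either bit is 1
  1010
| 0001
------
  1011
Decimal: 10 | 1 = 11



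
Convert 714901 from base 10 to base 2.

Using repeated division by 2:
714901 ÷ 2 = 357450 remainder 1
357450 ÷ 2 = 178725 remainder 0
178725 ÷ 2 = 89362 remainder 1
89362 ÷ 2 = 44681 remainder 0
44681 ÷ 2 = 22340 remainder 1
22340 ÷ 2 = 11170 remainder 0
11170 ÷ 2 = 5585 remainder 0
5585 ÷ 2 = 2792 remainder 1
2792 ÷ 2 = 1396 remainder 0
1396 ÷ 2 = 698 remainder 0
698 ÷ 2 = 349 remainder 0
349 ÷ 2 = 174 remainder 1
174 ÷ 2 = 87 remainder 0
87 ÷ 2 = 43 remainder 1
43 ÷ 2 = 21 remainder 1
21 ÷ 2 = 10 remainder 1
10 ÷ 2 = 5 remainder 0
5 ÷ 2 = 2 remainder 1
2 ÷ 2 = 1 remainder 0
1 ÷ 2 = 0 remainder 1
Reading remainders bottom to top: 10101110100010010101



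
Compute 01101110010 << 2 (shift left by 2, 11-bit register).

Original: 01101110010 (decimal 882)
Shift left by 2 positions
Append 2 zeros on the right and drop the 2 high bits that overflow the 11-bit width
Result: 10111001000 (decimal 1480)
Equivalent: 882 << 2 = 882 × 2^2 = 3528, truncated to 11 bits = 1480



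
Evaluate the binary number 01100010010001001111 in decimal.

Sum of powers of 2 for each 1-bit:
2^0 + 2^1 + 2^2 + 2^3 + 2^6 + 2^10 + 2^13 + 2^17 + 2^18
= 1 + 2 + 4 + 8 + 64 + 1024 + 8192 + 131072 + 262144
= 402511



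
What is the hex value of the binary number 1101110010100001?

Group into 4-bit nibbles from right:
  1101 = D
  1100 = C
  1010 = A
  0001 = 1
Result: DCA1



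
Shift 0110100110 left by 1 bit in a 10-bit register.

Original: 0110100110 (decimal 422)
Shift left by 1 position
Append 1 zero on the right
Result: 1101001100 (decimal 844)
Equivalent: 422 << 1 = 422 × 2^1 = 844



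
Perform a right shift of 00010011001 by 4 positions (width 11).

Original: 00010011001 (decimal 153)
Shift right by 4 positions
Drop the 4 low bits; fill with zeros on the left
Result: 00000001001 (decimal 9)
Equivalent: 153 >> 4 = 153 ÷ 2^4 = 9



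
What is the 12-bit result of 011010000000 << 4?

Original: 011010000000 (decimal 1664)
Shift left by 4 positions
Append 4 zeros on the right and drop the 4 high bits that overflow the 12-bit width
Result: 100000000000 (decimal 2048)
Equivalent: 1664 << 4 = 1664 × 2^4 = 26624, truncated to 12 bits = 2048



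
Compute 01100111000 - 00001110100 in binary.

Method 1 - Direct subtraction (column by column from the right: bit − bit − borrow-in; if negative, add 2 and borrow 1 from the next column):
borrow: 00110001000
        01100111000
-       00001110100
-------------------
        01011000100

Method 2 - Add two's complement:
Two's complement of 00001110100: invert → 11110001011, add 1 → 11110001100
  01100111000
+ 11110001100
-------------
 101011000100  (end carry out of the top bit = 1)
Discarding the end carry: 01011000100
Decimal check:
  01100111000 = 512 + 256 + 32 + 16 + 8 = 824
  00001110100 = 64 + 32 + 16 + 4 = 116
  824 - 116 = 708, and 01011000100 = 512 + 128 + 64 + 4 = 708 ✓



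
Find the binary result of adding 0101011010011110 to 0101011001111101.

Add column by column from the right: bit + bit + carry-in; write the sum mod 2, carry 1 when the sum is 2 or 3.
carry:  1010110111111000
        0101011010011110
+       0101011001111101
------------------------
       01010110100011011
(the carry out of the leftmost column, 0, becomes the leading bit)
Decimal check:
  0101011010011110 = 16384 + 4096 + 1024 + 512 + 128 + 16 + 8 + 4 + 2 = 22174
  0101011001111101 = 16384 + 4096 + 1024 + 512 + 64 + 32 + 16 + 8 + 4 + 1 = 22141
  22174 + 22141 = 44315, and 01010110100011011 = 32768 + 8192 + 2048 + 1024 + 256 + 16 + 8 + 2 + 1 = 44315 ✓



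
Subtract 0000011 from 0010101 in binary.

Method 1 - Direct subtraction (column by column from the right: bit − bit − borrow-in; if negative, add 2 and borrow 1 from the next column):
borrow: 0000100
        0010101
-       0000011
---------------
        0010010

Method 2 - Add two's complement:
Two's complement of 0000011: invert → 1111100, add 1 → 1111101
  0010101
+ 1111101
---------
 10010010  (end carry out of the top bit = 1)
Discarding the end carry: 0010010
Decimal check:
  0010101 = 16 + 4 + 1 = 21
  0000011 = 2 + 1 = 3
  21 - 3 = 18, and 0010010 = 16 + 2 = 18 ✓



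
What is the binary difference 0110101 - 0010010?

Method 1 - Direct subtraction (column by column from the right: bit − bit − borrow-in; if negative, add 2 and borrow 1 from the next column):
borrow: 0000100
        0110101
-       0010010
---------------
        0100011

Method 2 - Add two's complement:
Two's complement of 0010010: invert → 1101101, add 1 → 1101110
  0110101
+ 1101110
---------
 10100011  (end carry out of the top bit = 1)
Discarding the end carry: 0100011
Decimal check:
  0110101 = 32 + 16 + 4 + 1 = 53
  0010010 = 16 + 2 = 18
  53 - 18 = 35, and 0100011 = 32 + 2 + 1 = 35 ✓



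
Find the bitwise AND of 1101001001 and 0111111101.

AND: 1 only when both bits are 1
  1101001001
& 0111111101
------------
  0101001001
Decimal: 841 & 509 = 329



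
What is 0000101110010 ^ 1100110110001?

XOR: 1 when bits differ
  0000101110010
^ 1100110110001
---------------
  1100011000011
Decimal: 370 ^ 6577 = 6339



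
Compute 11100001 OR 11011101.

OR: 1 when either bit is 1
  11100001
| 11011101
----------
  11111101
Decimal: 225 | 221 = 253



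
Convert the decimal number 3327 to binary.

Using repeated division by 2:
3327 ÷ 2 = 1663 remainder 1
1663 ÷ 2 = 831 remainder 1
831 ÷ 2 = 415 remainder 1
415 ÷ 2 = 207 remainder 1
207 ÷ 2 = 103 remainder 1
103 ÷ 2 = 51 remainder 1
51 ÷ 2 = 25 remainder 1
25 ÷ 2 = 12 remainder 1
12 ÷ 2 = 6 remainder 0
6 ÷ 2 = 3 remainder 0
3 ÷ 2 = 1 remainder 1
1 ÷ 2 = 0 remainder 1
Reading remainders bottom to top: 110011111111



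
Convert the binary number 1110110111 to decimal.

Sum of powers of 2 for each 1-bit:
2^0 + 2^1 + 2^2 + 2^4 + 2^5 + 2^7 + 2^8 + 2^9
= 1 + 2 + 4 + 16 + 32 + 128 + 256 + 512
= 951



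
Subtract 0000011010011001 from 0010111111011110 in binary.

Method 1 - Direct subtraction (column by column from the right: bit − bit − borrow-in; if negative, add 2 and borrow 1 from the next column):
borrow: 0000000000000010
        0010111111011110
-       0000011010011001
------------------------
        0010100101000101

Method 2 - Add two's complement:
Two's complement of 0000011010011001: invert → 1111100101100110, add 1 → 1111100101100111
  0010111111011110
+ 1111100101100111
------------------
 10010100101000101  (end carry out of the top bit = 1)
Discarding the end carry: 0010100101000101
Decimal check:
  0010111111011110 = 8192 + 2048 + 1024 + 512 + 256 + 128 + 64 + 16 + 8 + 4 + 2 = 12254
  0000011010011001 = 1024 + 512 + 128 + 16 + 8 + 1 = 1689
  12254 - 1689 = 10565, and 0010100101000101 = 8192 + 2048 + 256 + 64 + 4 + 1 = 10565 ✓



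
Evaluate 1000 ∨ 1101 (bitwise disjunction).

OR: 1 when either bit is 1
  1000
| 1101
------
  1101
Decimal: 8 | 13 = 13



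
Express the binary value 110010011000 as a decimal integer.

Sum of powers of 2 for each 1-bit:
2^3 + 2^4 + 2^7 + 2^10 + 2^11
= 8 + 16 + 128 + 1024 + 2048
= 3224



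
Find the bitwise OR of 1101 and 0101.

OR: 1 when either bit is 1
  1101
| 0101
------
  1101
Decimal: 13 | 5 = 13



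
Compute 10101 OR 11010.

OR: 1 when either bit is 1
  10101
| 11010
-------
  11111
Decimal: 21 | 26 = 31



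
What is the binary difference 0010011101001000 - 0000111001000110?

Method 1 - Direct subtraction (column by column from the right: bit − bit − borrow-in; if negative, add 2 and borrow 1 from the next column):
borrow: 0011000000001100
        0010011101001000
-       0000111001000110
------------------------
        0001100100000010

Method 2 - Add two's complement:
Two's complement of 0000111001000110: invert → 1111000110111001, add 1 → 1111000110111010
  0010011101001000
+ 1111000110111010
------------------
 10001100100000010  (end carry out of the top bit = 1)
Discarding the end carry: 0001100100000010
Decimal check:
  0010011101001000 = 8192 + 1024 + 512 + 256 + 64 + 8 = 10056
  0000111001000110 = 2048 + 1024 + 512 + 64 + 4 + 2 = 3654
  10056 - 3654 = 6402, and 0001100100000010 = 4096 + 2048 + 256 + 2 = 6402 ✓



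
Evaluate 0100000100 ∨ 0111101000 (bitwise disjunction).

OR: 1 when either bit is 1
  0100000100
| 0111101000
------------
  0111101100
Decimal: 260 | 488 = 492



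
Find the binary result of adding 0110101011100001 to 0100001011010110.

Add column by column from the right: bit + bit + carry-in; write the sum mod 2, carry 1 when the sum is 2 or 3.
carry:  1000010110000000
        0110101011100001
+       0100001011010110
------------------------
       01010110110110111
(the carry out of the leftmost column, 0, becomes the leading bit)
Decimal check:
  0110101011100001 = 16384 + 8192 + 2048 + 512 + 128 + 64 + 32 + 1 = 27361
  0100001011010110 = 16384 + 512 + 128 + 64 + 16 + 4 + 2 = 17110
  27361 + 17110 = 44471, and 01010110110110111 = 32768 + 8192 + 2048 + 1024 + 256 + 128 + 32 + 16 + 4 + 2 + 1 = 44471 ✓



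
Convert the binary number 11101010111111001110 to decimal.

Sum of powers of 2 for each 1-bit:
2^1 + 2^2 + 2^3 + 2^6 + 2^7 + 2^8 + 2^9 + 2^10 + 2^11 + 2^13 + 2^15 + 2^17 + 2^18 + 2^19
= 2 + 4 + 8 + 64 + 128 + 256 + 512 + 1024 + 2048 + 8192 + 32768 + 131072 + 262144 + 524288
= 962510



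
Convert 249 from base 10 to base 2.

Using repeated division by 2:
249 ÷ 2 = 124 remainder 1
124 ÷ 2 = 62 remainder 0
62 ÷ 2 = 31 remainder 0
31 ÷ 2 = 15 remainder 1
15 ÷ 2 = 7 remainder 1
7 ÷ 2 = 3 remainder 1
3 ÷ 2 = 1 remainder 1
1 ÷ 2 = 0 remainder 1
Reading remainders bottom to top: 11111001



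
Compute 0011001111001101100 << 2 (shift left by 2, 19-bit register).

Original: 0011001111001101100 (decimal 106092)
Shift left by 2 positions
Append 2 zeros on the right
Result: 1100111100110110000 (decimal 424368)
Equivalent: 106092 << 2 = 106092 × 2^2 = 424368



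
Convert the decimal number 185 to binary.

Using repeated division by 2:
185 ÷ 2 = 92 remainder 1
92 ÷ 2 = 46 remainder 0
46 ÷ 2 = 23 remainder 0
23 ÷ 2 = 11 remainder 1
11 ÷ 2 = 5 remainder 1
5 ÷ 2 = 2 remainder 1
2 ÷ 2 = 1 remainder 0
1 ÷ 2 = 0 remainder 1
Reading remainders bottom to top: 10111001



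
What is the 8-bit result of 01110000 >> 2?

Original: 01110000 (decimal 112)
Shift right by 2 positions
Drop the 2 low bits; fill with zeros on the left
Result: 00011100 (decimal 28)
Equivalent: 112 >> 2 = 112 ÷ 2^2 = 28



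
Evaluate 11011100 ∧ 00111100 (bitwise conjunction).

AND: 1 only when both bits are 1
  11011100
& 00111100
----------
  00011100
Decimal: 220 & 60 = 28



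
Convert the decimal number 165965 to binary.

Using repeated division by 2:
165965 ÷ 2 = 82982 remainder 1
82982 ÷ 2 = 41491 remainder 0
41491 ÷ 2 = 20745 remainder 1
20745 ÷ 2 = 10372 remainder 1
10372 ÷ 2 = 5186 remainder 0
5186 ÷ 2 = 2593 remainder 0
2593 ÷ 2 = 1296 remainder 1
1296 ÷ 2 = 648 remainder 0
648 ÷ 2 = 324 remainder 0
324 ÷ 2 = 162 remainder 0
162 ÷ 2 = 81 remainder 0
81 ÷ 2 = 40 remainder 1
40 ÷ 2 = 20 remainder 0
20 ÷ 2 = 10 remainder 0
10 ÷ 2 = 5 remainder 0
5 ÷ 2 = 2 remainder 1
2 ÷ 2 = 1 remainder 0
1 ÷ 2 = 0 remainder 1
Reading remainders bottom to top: 101000100001001101



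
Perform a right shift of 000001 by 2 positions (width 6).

Original: 000001 (decimal 1)
Shift right by 2 positions
Drop the 2 low bits; fill with zeros on the left
Result: 000000 (decimal 0)
Equivalent: 1 >> 2 = 1 ÷ 2^2 = 0



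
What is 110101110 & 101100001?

AND: 1 only when both bits are 1
  110101110
& 101100001
-----------
  100100000
Decimal: 430 & 353 = 288



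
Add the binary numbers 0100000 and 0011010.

Add column by column from the right: bit + bit + carry-in; write the sum mod 2, carry 1 when the sum is 2 or 3.
carry:  0000000
        0100000
+       0011010
---------------
       00111010
(the carry out of the leftmost column, 0, becomes the leading bit)
Decimal check:
  0100000 = 32
  0011010 = 16 + 8 + 2 = 26
  32 + 26 = 58, and 00111010 = 32 + 16 + 8 + 2 = 58 ✓



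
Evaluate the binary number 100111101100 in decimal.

Sum of powers of 2 for each 1-bit:
2^2 + 2^3 + 2^5 + 2^6 + 2^7 + 2^8 + 2^11
= 4 + 8 + 32 + 64 + 128 + 256 + 2048
= 2540



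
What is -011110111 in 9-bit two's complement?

Original: 011110111
Step 1 - Invert all bits: 100001000
Step 2 - Add 1: 100001001
Verification: 011110111 + 100001001 = 1000000000; discarding the end carry (carry out of the top bit) leaves the 9-bit value 000000000, as required for x + (-x)



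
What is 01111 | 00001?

OR: 1 when either bit is 1
  01111
| 00001
-------
  01111
Decimal: 15 | 1 = 15



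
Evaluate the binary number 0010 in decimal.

Sum of powers of 2 for each 1-bit:
2^1
= 2
= 2



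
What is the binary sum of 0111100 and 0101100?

Add column by column from the right: bit + bit + carry-in; write the sum mod 2, carry 1 when the sum is 2 or 3.
carry:  1111000
        0111100
+       0101100
---------------
       01101000
(the carry out of the leftmost column, 0, becomes the leading bit)
Decimal check:
  0111100 = 32 + 16 + 8 + 4 = 60
  0101100 = 32 + 8 + 4 = 44
  60 + 44 = 104, and 01101000 = 64 + 32 + 8 = 104 ✓



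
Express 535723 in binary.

Using repeated division by 2:
535723 ÷ 2 = 267861 remainder 1
267861 ÷ 2 = 133930 remainder 1
133930 ÷ 2 = 66965 remainder 0
66965 ÷ 2 = 33482 remainder 1
33482 ÷ 2 = 16741 remainder 0
16741 ÷ 2 = 8370 remainder 1
8370 ÷ 2 = 4185 remainder 0
4185 ÷ 2 = 2092 remainder 1
2092 ÷ 2 = 1046 remainder 0
1046 ÷ 2 = 523 remainder 0
523 ÷ 2 = 261 remainder 1
261 ÷ 2 = 130 remainder 1
130 ÷ 2 = 65 remainder 0
65 ÷ 2 = 32 remainder 1
32 ÷ 2 = 16 remainder 0
16 ÷ 2 = 8 remainder 0
8 ÷ 2 = 4 remainder 0
4 ÷ 2 = 2 remainder 0
2 ÷ 2 = 1 remainder 0
1 ÷ 2 = 0 remainder 1
Reading remainders bottom to top: 10000010110010101011



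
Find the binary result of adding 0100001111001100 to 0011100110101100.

Add column by column from the right: bit + bit + carry-in; write the sum mod 2, carry 1 when the sum is 2 or 3.
carry:  0000011100011000
        0100001111001100
+       0011100110101100
------------------------
       00111110101111000
(the carry out of the leftmost column, 0, becomes the leading bit)
Decimal check:
  0100001111001100 = 16384 + 512 + 256 + 128 + 64 + 8 + 4 = 17356
  0011100110101100 = 8192 + 4096 + 2048 + 256 + 128 + 32 + 8 + 4 = 14764
  17356 + 14764 = 32120, and 00111110101111000 = 16384 + 8192 + 4096 + 2048 + 1024 + 256 + 64 + 32 + 16 + 8 = 32120 ✓



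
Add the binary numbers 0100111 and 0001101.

Add column by column from the right: bit + bit + carry-in; write the sum mod 2, carry 1 when the sum is 2 or 3.
carry:  0011110
        0100111
+       0001101
---------------
       00110100
(the carry out of the leftmost column, 0, becomes the leading bit)
Decimal check:
  0100111 = 32 + 4 + 2 + 1 = 39
  0001101 = 8 + 4 + 1 = 13
  39 + 13 = 52, and 00110100 = 32 + 16 + 4 = 52 ✓

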